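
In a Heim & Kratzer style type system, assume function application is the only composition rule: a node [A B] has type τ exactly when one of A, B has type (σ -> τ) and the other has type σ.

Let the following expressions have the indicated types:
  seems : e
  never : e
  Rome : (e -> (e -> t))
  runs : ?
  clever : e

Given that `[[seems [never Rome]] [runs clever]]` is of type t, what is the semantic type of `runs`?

[[seems [never Rome]] [runs clever]] is required to be t. [seems [never Rome]] : t cannot yield t as functor, so [runs clever] : (t -> t).
[runs clever] is required to be (t -> t). clever : e cannot yield (t -> t) as functor, so runs : (e -> (t -> t)).

(e -> (t -> t))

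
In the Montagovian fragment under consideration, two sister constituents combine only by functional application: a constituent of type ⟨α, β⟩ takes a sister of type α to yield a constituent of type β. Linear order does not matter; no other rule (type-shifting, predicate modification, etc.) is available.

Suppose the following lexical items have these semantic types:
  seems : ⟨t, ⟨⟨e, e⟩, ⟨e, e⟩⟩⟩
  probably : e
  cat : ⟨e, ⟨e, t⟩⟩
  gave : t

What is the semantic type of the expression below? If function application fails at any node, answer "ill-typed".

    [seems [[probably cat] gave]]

ill-typed

[probably cat]: cat is ⟨e, ⟨e, t⟩⟩, probably is e; result ⟨e, t⟩.
At [[probably cat] gave]: neither ⟨e, t⟩ nor t can take the other as argument; the node is ill-typed.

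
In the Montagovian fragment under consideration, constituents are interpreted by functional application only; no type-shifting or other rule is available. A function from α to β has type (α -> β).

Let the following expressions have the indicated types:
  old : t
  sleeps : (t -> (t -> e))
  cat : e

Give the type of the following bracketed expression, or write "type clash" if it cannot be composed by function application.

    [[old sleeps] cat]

[old sleeps]: (t -> (t -> e)) applied to t yields (t -> e).
At [[old sleeps] cat]: neither (t -> e) nor e can take the other as argument; the node is ill-typed.

type clash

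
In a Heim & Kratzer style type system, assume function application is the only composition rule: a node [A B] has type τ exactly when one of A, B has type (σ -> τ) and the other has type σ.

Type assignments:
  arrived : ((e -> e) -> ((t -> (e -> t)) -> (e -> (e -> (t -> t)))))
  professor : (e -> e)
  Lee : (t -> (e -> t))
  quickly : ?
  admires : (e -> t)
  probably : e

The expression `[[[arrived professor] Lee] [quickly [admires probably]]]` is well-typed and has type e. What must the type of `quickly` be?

(t -> ((e -> (e -> (t -> t))) -> e))

At [[[arrived professor] Lee] [quickly [admires probably]]] (required: e): [[arrived professor] Lee] is (e -> (e -> (t -> t))), which is not a function with range e; hence [quickly [admires probably]] is the functor — type ((e -> (e -> (t -> t))) -> e).
At [quickly [admires probably]] (required: ((e -> (e -> (t -> t))) -> e)): [admires probably] is t, which is not a function with range ((e -> (e -> (t -> t))) -> e); hence quickly is the functor — type (t -> ((e -> (e -> (t -> t))) -> e)).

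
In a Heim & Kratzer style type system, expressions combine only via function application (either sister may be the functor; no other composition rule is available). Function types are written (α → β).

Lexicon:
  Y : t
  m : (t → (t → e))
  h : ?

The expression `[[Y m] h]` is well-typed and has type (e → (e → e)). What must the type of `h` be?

At [[Y m] h] (required: (e → (e → e))): [Y m] is (t → e), which is not a function with range (e → (e → e)); hence h is the functor — type ((t → e) → (e → (e → e))).

((t → e) → (e → (e → e)))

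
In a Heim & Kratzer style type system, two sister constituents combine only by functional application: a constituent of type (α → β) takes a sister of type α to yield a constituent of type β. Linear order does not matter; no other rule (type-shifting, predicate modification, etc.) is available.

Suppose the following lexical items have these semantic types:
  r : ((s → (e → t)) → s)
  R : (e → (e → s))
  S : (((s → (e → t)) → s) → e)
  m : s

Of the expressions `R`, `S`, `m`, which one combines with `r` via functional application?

S

R : (e → (e → s)) — does not combine with r.
S — combines: S : (((s → (e → t)) → s) → e) takes r : ((s → (e → t)) → s) as argument, giving e.
m : s — does not combine with r.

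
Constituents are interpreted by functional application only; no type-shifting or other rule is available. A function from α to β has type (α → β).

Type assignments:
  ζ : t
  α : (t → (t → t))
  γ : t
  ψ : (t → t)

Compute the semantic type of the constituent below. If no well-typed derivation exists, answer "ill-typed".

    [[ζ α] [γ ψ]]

t

[ζ α]: (t → (t → t)) applied to t yields (t → t).
[γ ψ]: (t → t) applied to t yields t.
[[ζ α] [γ ψ]]: (t → t) applied to t yields t.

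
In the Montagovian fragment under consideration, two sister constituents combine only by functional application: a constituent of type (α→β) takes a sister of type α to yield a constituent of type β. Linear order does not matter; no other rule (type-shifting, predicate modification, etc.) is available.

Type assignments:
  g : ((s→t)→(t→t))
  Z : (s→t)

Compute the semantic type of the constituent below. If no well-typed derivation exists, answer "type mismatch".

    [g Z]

(t→t)

[g Z]: ((s→t)→(t→t)) applied to (s→t) yields (t→t).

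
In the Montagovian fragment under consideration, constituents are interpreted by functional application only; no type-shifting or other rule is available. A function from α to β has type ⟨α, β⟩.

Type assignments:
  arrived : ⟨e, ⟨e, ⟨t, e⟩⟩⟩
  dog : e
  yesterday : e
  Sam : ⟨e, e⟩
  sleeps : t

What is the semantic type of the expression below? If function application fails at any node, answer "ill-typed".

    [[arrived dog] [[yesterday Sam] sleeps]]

ill-typed

[arrived dog]: ⟨e, ⟨e, ⟨t, e⟩⟩⟩ applied to e yields ⟨e, ⟨t, e⟩⟩.
[yesterday Sam]: ⟨e, e⟩ applied to e yields e.
At [[yesterday Sam] sleeps]: neither e nor t can take the other as argument; the node is ill-typed.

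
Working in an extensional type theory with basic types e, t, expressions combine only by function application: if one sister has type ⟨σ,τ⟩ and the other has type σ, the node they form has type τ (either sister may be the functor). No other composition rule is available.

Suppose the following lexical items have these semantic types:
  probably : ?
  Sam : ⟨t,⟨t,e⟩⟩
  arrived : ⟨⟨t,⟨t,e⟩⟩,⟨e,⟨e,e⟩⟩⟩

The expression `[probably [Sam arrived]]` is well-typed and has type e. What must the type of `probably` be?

At [probably [Sam arrived]] (required: e): [Sam arrived] is ⟨e,⟨e,e⟩⟩, which is not a function with range e; hence probably is the functor — type ⟨⟨e,⟨e,e⟩⟩,e⟩.

⟨⟨e,⟨e,e⟩⟩,e⟩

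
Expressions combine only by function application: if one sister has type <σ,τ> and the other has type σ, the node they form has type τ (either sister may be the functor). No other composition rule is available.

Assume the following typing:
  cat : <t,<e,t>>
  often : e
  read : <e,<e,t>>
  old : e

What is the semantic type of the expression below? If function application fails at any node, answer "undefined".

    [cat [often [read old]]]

[read old] — read of type <e,<e,t>> combines with old of type e: type <e,t>.
[often [read old]] — [read old] of type <e,t> combines with often of type e: type t.
[cat [often [read old]]] — cat of type <t,<e,t>> combines with [often [read old]] of type t: type <e,t>.

<e,t>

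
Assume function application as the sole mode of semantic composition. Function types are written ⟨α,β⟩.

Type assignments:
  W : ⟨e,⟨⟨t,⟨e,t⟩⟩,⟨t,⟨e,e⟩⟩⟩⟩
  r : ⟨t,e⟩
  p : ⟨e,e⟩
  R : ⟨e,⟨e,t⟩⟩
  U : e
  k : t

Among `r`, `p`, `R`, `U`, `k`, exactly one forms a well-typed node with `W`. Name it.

r : ⟨t,e⟩ — neither side's domain matches the other.
p : ⟨e,e⟩ — neither side's domain matches the other.
R : ⟨e,⟨e,t⟩⟩ — neither side's domain matches the other.
U — combines: W : ⟨e,⟨⟨t,⟨e,t⟩⟩,⟨t,⟨e,e⟩⟩⟩⟩ takes U : e as argument, giving ⟨⟨t,⟨e,t⟩⟩,⟨t,⟨e,e⟩⟩⟩.
k : t — neither side's domain matches the other.

U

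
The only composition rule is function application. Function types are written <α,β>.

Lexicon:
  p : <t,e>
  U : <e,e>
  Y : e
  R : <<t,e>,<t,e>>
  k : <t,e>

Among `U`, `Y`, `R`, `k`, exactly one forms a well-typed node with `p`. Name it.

U : <e,e> — p needs t; U needs e; neither fits.
Y : e — p needs t; Y needs nothing (atomic); neither fits.
R — combines: R : <<t,e>,<t,e>> takes p : <t,e> as argument, giving <t,e>.
k : <t,e> — p needs t; k needs t; neither fits.

R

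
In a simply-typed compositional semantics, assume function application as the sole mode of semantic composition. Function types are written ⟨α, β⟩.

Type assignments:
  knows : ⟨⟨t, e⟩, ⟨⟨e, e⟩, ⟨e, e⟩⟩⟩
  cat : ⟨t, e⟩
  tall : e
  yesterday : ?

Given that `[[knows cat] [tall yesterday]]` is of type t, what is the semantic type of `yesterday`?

⟨e, ⟨⟨⟨e, e⟩, ⟨e, e⟩⟩, t⟩⟩

[[knows cat] [tall yesterday]] is required to be t. [knows cat] : ⟨⟨e, e⟩, ⟨e, e⟩⟩ cannot yield t as functor, so [tall yesterday] : ⟨⟨⟨e, e⟩, ⟨e, e⟩⟩, t⟩.
[tall yesterday] is required to be ⟨⟨⟨e, e⟩, ⟨e, e⟩⟩, t⟩. tall : e cannot yield ⟨⟨⟨e, e⟩, ⟨e, e⟩⟩, t⟩ as functor, so yesterday : ⟨e, ⟨⟨⟨e, e⟩, ⟨e, e⟩⟩, t⟩⟩.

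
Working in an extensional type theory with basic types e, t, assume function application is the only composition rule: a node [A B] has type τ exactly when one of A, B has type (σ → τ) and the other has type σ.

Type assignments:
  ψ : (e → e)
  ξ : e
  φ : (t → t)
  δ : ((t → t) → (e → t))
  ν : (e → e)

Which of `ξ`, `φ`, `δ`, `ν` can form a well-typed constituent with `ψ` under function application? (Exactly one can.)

ξ

ξ — combines: ψ : (e → e) takes ξ : e as argument, giving e.
φ : (t → t) — no; ψ wants e, and φ wants t.
δ : ((t → t) → (e → t)) — no; ψ wants e, and δ wants (t → t).
ν : (e → e) — no; ψ wants e, and ν wants e.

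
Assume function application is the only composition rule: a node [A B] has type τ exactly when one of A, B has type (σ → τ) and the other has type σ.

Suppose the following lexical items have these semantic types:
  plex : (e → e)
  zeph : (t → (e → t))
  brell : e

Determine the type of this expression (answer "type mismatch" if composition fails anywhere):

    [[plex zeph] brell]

type mismatch

[plex zeph]: (e → e) with (t → (e → t)) — neither is a function whose domain matches the other; composition fails here.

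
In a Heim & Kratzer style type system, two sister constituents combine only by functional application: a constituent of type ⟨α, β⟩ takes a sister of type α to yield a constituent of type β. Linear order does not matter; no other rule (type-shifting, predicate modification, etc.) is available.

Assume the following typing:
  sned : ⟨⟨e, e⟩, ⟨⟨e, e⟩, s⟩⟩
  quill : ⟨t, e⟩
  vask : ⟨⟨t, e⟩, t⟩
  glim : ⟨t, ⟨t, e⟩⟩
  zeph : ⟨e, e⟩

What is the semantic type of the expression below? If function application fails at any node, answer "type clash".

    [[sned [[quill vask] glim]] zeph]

At [quill vask], vask : ⟨⟨t, e⟩, t⟩ takes quill : ⟨t, e⟩, giving t.
At [[quill vask] glim], glim : ⟨t, ⟨t, e⟩⟩ takes [quill vask] : t, giving ⟨t, e⟩.
[sned [[quill vask] glim]]: ⟨⟨e, e⟩, ⟨⟨e, e⟩, s⟩⟩ with ⟨t, e⟩ — neither is a function whose domain matches the other; composition fails here.

type clash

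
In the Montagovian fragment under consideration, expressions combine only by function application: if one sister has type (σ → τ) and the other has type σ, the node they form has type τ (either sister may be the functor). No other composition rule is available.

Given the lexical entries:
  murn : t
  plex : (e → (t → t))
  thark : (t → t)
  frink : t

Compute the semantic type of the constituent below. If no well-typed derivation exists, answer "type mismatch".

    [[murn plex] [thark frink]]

At [murn plex]: neither t nor (e → (t → t)) can take the other as argument; the node is ill-typed.

type mismatch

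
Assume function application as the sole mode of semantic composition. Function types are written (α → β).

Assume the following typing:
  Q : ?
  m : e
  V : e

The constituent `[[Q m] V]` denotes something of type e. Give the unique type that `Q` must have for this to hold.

(e → (e → e))

[[Q m] V] is required to be e. V : e cannot yield e as functor, so [Q m] : (e → e).
[Q m] is required to be (e → e). m : e cannot yield (e → e) as functor, so Q : (e → (e → e)).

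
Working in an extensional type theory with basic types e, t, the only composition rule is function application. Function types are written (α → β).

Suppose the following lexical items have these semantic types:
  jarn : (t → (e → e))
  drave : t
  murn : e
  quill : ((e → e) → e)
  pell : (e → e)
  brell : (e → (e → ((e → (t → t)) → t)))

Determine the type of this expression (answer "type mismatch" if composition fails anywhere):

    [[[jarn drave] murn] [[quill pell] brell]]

[jarn drave]: jarn is (t → (e → e)), drave is t; result (e → e).
[[jarn drave] murn]: [jarn drave] is (e → e), murn is e; result e.
[quill pell]: quill is ((e → e) → e), pell is (e → e); result e.
[[quill pell] brell]: brell is (e → (e → ((e → (t → t)) → t))), [quill pell] is e; result (e → ((e → (t → t)) → t)).
[[[jarn drave] murn] [[quill pell] brell]]: [[quill pell] brell] is (e → ((e → (t → t)) → t)), [[jarn drave] murn] is e; result ((e → (t → t)) → t).

((e → (t → t)) → t)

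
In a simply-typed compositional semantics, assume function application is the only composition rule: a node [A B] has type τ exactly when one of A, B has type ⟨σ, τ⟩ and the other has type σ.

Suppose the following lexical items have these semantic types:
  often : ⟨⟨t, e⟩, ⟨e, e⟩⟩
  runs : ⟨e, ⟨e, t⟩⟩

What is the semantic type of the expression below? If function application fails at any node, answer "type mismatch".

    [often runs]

type mismatch

At [often runs]: neither ⟨⟨t, e⟩, ⟨e, e⟩⟩ nor ⟨e, ⟨e, t⟩⟩ can take the other as argument; the node is ill-typed.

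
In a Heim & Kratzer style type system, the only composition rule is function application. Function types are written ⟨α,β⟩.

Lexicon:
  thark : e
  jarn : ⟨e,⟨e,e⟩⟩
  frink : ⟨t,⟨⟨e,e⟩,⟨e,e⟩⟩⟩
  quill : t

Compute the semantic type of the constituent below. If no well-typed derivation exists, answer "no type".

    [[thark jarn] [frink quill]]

⟨e,e⟩

[thark jarn] — jarn of type ⟨e,⟨e,e⟩⟩ combines with thark of type e: type ⟨e,e⟩.
[frink quill] — frink of type ⟨t,⟨⟨e,e⟩,⟨e,e⟩⟩⟩ combines with quill of type t: type ⟨⟨e,e⟩,⟨e,e⟩⟩.
[[thark jarn] [frink quill]] — [frink quill] of type ⟨⟨e,e⟩,⟨e,e⟩⟩ combines with [thark jarn] of type ⟨e,e⟩: type ⟨e,e⟩.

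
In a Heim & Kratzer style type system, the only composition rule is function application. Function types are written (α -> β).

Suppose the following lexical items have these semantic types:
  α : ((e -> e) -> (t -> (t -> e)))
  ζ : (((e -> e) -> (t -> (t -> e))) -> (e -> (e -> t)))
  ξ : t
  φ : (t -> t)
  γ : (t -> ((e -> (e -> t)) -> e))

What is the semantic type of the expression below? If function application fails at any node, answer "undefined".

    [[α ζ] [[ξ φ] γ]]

[α ζ] — ζ of type (((e -> e) -> (t -> (t -> e))) -> (e -> (e -> t))) combines with α of type ((e -> e) -> (t -> (t -> e))): type (e -> (e -> t)).
[ξ φ] — φ of type (t -> t) combines with ξ of type t: type t.
[[ξ φ] γ] — γ of type (t -> ((e -> (e -> t)) -> e)) combines with [ξ φ] of type t: type ((e -> (e -> t)) -> e).
[[α ζ] [[ξ φ] γ]] — [[ξ φ] γ] of type ((e -> (e -> t)) -> e) combines with [α ζ] of type (e -> (e -> t)): type e.

e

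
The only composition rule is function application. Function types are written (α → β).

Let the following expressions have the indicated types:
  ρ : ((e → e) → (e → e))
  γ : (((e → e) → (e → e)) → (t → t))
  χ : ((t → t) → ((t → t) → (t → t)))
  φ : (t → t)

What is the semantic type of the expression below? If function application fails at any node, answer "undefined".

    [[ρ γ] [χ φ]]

[ρ γ]: γ is (((e → e) → (e → e)) → (t → t)), ρ is ((e → e) → (e → e)); result (t → t).
[χ φ]: χ is ((t → t) → ((t → t) → (t → t))), φ is (t → t); result ((t → t) → (t → t)).
[[ρ γ] [χ φ]]: [χ φ] is ((t → t) → (t → t)), [ρ γ] is (t → t); result (t → t).

(t → t)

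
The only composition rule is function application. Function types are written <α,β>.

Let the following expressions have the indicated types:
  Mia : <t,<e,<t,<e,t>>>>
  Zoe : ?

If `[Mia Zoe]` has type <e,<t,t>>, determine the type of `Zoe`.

<<t,<e,<t,<e,t>>>>,<e,<t,t>>>

For [Mia Zoe] to have type <e,<t,t>> with Mia of type <t,<e,<t,<e,t>>>>, Zoe must be the function: Zoe : <<t,<e,<t,<e,t>>>>,<e,<t,t>>>.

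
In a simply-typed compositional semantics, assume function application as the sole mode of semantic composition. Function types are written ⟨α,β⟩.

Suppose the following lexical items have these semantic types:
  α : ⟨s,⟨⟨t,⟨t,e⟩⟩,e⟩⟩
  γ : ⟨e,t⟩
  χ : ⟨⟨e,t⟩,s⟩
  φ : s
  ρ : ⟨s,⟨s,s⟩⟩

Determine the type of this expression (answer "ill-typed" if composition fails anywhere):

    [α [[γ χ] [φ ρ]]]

⟨⟨t,⟨t,e⟩⟩,e⟩

[γ χ]: functor χ : ⟨⟨e,t⟩,s⟩, argument γ : ⟨e,t⟩; result s.
[φ ρ]: functor ρ : ⟨s,⟨s,s⟩⟩, argument φ : s; result ⟨s,s⟩.
[[γ χ] [φ ρ]]: functor [φ ρ] : ⟨s,s⟩, argument [γ χ] : s; result s.
[α [[γ χ] [φ ρ]]]: functor α : ⟨s,⟨⟨t,⟨t,e⟩⟩,e⟩⟩, argument [[γ χ] [φ ρ]] : s; result ⟨⟨t,⟨t,e⟩⟩,e⟩.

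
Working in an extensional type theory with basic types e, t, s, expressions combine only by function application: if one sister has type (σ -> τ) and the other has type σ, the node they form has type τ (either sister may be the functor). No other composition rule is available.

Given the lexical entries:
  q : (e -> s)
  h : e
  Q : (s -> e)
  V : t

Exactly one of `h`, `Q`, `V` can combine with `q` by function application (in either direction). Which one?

h — combines: q : (e -> s) takes h : e as argument, giving s.
Q : (s -> e) — q needs e; Q needs s; neither fits.
V : t — q needs e; V needs nothing (atomic); neither fits.

h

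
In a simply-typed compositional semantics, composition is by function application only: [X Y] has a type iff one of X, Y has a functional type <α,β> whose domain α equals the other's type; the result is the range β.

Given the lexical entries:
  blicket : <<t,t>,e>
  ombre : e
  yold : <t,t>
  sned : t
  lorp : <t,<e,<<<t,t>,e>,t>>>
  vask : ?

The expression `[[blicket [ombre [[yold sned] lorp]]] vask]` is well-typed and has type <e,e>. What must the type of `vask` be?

<t,<e,e>>

[[blicket [ombre [[yold sned] lorp]]] vask] is required to be <e,e>. [blicket [ombre [[yold sned] lorp]]] : t cannot yield <e,e> as functor, so vask : <t,<e,e>>.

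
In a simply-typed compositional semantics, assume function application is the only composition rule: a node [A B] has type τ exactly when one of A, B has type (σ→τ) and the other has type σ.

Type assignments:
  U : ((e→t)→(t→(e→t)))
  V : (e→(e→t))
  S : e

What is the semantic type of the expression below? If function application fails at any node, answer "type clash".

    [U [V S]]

(t→(e→t))

[V S]: V is (e→(e→t)), S is e; result (e→t).
[U [V S]]: U is ((e→t)→(t→(e→t))), [V S] is (e→t); result (t→(e→t)).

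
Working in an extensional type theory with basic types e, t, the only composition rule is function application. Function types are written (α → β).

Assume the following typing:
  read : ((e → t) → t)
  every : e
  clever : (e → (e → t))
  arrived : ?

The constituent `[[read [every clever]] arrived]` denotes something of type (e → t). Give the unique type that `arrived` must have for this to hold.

[[read [every clever]] arrived] is required to be (e → t). [read [every clever]] : t cannot yield (e → t) as functor, so arrived : (t → (e → t)).

(t → (e → t))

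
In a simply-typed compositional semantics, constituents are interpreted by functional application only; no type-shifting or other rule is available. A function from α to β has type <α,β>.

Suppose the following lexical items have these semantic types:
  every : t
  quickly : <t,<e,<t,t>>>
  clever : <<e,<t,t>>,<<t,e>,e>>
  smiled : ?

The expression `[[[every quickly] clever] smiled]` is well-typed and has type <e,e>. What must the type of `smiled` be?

<<<t,e>,e>,<e,e>>

At [[[every quickly] clever] smiled] (required: <e,e>): [[every quickly] clever] is <<t,e>,e>, which is not a function with range <e,e>; hence smiled is the functor — type <<<t,e>,e>,<e,e>>.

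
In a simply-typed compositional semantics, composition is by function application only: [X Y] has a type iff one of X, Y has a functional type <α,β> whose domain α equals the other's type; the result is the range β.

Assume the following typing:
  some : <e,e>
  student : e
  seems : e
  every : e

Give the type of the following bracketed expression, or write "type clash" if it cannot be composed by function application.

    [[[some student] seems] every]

[some student]: functor some : <e,e>, argument student : e; result e.
[[some student] seems]: e and e cannot combine by function application — type clash.

type clash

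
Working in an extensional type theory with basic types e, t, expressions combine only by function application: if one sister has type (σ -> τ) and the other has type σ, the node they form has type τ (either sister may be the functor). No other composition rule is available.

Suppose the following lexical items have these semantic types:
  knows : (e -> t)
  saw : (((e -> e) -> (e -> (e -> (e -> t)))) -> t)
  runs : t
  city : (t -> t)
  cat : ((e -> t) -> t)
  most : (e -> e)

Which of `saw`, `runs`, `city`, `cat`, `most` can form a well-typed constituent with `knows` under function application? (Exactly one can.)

saw : (((e -> e) -> (e -> (e -> (e -> t)))) -> t) — knows needs e; saw needs ((e -> e) -> (e -> (e -> (e -> t)))); neither fits.
runs : t — knows needs e; runs needs nothing (atomic); neither fits.
city : (t -> t) — knows needs e; city needs t; neither fits.
cat — combines: cat : ((e -> t) -> t) takes knows : (e -> t) as argument, giving t.
most : (e -> e) — knows needs e; most needs e; neither fits.

cat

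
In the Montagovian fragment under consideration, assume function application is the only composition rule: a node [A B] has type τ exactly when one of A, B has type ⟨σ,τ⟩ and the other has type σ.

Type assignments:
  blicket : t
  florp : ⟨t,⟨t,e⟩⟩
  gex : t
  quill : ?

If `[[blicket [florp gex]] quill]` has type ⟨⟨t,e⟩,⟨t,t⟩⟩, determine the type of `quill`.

[[blicket [florp gex]] quill] must have type ⟨⟨t,e⟩,⟨t,t⟩⟩. The sister [blicket [florp gex]] has type e; that is not a function onto ⟨⟨t,e⟩,⟨t,t⟩⟩, so quill must be the functor, of type ⟨e,⟨⟨t,e⟩,⟨t,t⟩⟩⟩.

⟨e,⟨⟨t,e⟩,⟨t,t⟩⟩⟩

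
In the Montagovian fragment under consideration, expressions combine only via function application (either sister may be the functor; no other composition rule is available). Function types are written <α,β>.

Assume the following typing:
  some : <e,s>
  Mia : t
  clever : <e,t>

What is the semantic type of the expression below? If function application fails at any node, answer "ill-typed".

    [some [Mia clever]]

[Mia clever]: t and <e,t> cannot combine by function application — type clash.

ill-typed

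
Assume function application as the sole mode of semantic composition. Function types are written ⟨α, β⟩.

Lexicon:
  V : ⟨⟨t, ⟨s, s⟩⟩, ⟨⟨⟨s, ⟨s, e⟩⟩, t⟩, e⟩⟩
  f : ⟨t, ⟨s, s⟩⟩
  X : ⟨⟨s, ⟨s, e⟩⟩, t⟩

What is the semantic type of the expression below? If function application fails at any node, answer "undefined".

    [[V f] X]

e

[V f]: functor V : ⟨⟨t, ⟨s, s⟩⟩, ⟨⟨⟨s, ⟨s, e⟩⟩, t⟩, e⟩⟩, argument f : ⟨t, ⟨s, s⟩⟩; result ⟨⟨⟨s, ⟨s, e⟩⟩, t⟩, e⟩.
[[V f] X]: functor [V f] : ⟨⟨⟨s, ⟨s, e⟩⟩, t⟩, e⟩, argument X : ⟨⟨s, ⟨s, e⟩⟩, t⟩; result e.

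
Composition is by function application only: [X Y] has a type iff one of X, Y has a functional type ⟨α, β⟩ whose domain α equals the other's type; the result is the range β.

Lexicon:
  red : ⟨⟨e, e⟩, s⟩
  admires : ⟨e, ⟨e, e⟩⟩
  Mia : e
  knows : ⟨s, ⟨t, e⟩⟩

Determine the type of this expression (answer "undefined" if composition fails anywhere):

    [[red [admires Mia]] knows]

⟨t, e⟩

[admires Mia]: admires is ⟨e, ⟨e, e⟩⟩, Mia is e; result ⟨e, e⟩.
[red [admires Mia]]: red is ⟨⟨e, e⟩, s⟩, [admires Mia] is ⟨e, e⟩; result s.
[[red [admires Mia]] knows]: knows is ⟨s, ⟨t, e⟩⟩, [red [admires Mia]] is s; result ⟨t, e⟩.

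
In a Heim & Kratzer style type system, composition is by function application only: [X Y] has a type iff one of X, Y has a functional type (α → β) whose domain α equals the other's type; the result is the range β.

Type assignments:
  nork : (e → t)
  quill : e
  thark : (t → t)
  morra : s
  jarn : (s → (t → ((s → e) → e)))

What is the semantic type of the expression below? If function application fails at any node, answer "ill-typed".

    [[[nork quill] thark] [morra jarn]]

[nork quill] — nork of type (e → t) combines with quill of type e: type t.
[[nork quill] thark] — thark of type (t → t) combines with [nork quill] of type t: type t.
[morra jarn] — jarn of type (s → (t → ((s → e) → e))) combines with morra of type s: type (t → ((s → e) → e)).
[[[nork quill] thark] [morra jarn]] — [morra jarn] of type (t → ((s → e) → e)) combines with [[nork quill] thark] of type t: type ((s → e) → e).

((s → e) → e)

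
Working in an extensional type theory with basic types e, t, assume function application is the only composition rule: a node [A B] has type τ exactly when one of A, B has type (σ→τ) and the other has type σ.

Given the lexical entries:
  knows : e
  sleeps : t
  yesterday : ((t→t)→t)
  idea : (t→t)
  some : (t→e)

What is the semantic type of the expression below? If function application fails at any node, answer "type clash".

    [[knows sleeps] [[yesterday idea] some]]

At [knows sleeps]: neither e nor t can take the other as argument; the node is ill-typed.

type clash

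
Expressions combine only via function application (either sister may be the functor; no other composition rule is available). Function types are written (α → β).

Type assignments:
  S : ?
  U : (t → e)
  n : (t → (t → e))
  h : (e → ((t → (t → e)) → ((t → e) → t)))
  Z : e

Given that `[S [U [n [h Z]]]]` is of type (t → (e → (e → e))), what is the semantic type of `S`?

[S [U [n [h Z]]]] is required to be (t → (e → (e → e))). [U [n [h Z]]] : t cannot yield (t → (e → (e → e))) as functor, so S : (t → (t → (e → (e → e)))).

(t → (t → (e → (e → e))))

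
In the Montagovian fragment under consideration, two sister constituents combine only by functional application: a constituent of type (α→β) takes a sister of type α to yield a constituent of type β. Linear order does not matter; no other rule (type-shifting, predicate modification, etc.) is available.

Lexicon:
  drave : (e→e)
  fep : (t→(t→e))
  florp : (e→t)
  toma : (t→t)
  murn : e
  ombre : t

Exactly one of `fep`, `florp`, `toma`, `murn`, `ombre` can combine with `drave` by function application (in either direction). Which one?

murn

fep : (t→(t→e)) — no; drave wants e, and fep wants t.
florp : (e→t) — no; drave wants e, and florp wants e.
toma : (t→t) — no; drave wants e, and toma wants t.
murn — combines: drave : (e→e) takes murn : e as argument, giving e.
ombre : t — no; drave wants e, and ombre wants nothing (atomic).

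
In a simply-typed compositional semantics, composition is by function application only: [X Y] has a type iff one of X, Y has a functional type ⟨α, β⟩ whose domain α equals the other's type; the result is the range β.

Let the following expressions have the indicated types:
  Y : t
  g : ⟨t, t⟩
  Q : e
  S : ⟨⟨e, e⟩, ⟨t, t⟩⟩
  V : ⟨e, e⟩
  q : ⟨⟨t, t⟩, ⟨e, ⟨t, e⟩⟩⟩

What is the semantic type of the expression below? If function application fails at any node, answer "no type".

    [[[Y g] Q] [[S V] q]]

no type

At [Y g], g : ⟨t, t⟩ takes Y : t, giving t.
[[Y g] Q]: t with e — neither is a function whose domain matches the other; composition fails here.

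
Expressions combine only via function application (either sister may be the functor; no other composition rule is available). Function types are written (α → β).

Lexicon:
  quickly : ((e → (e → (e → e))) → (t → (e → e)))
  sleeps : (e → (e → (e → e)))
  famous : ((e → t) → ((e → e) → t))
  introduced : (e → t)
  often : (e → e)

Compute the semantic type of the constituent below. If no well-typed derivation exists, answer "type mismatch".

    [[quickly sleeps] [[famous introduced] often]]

At [quickly sleeps], quickly : ((e → (e → (e → e))) → (t → (e → e))) takes sleeps : (e → (e → (e → e))), giving (t → (e → e)).
At [famous introduced], famous : ((e → t) → ((e → e) → t)) takes introduced : (e → t), giving ((e → e) → t).
At [[famous introduced] often], [famous introduced] : ((e → e) → t) takes often : (e → e), giving t.
At [[quickly sleeps] [[famous introduced] often]], [quickly sleeps] : (t → (e → e)) takes [[famous introduced] often] : t, giving (e → e).

(e → e)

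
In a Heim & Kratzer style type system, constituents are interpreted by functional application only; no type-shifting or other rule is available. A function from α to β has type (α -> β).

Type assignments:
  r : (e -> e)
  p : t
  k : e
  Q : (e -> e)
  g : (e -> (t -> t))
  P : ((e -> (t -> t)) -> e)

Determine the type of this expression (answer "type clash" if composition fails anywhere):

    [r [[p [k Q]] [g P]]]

type clash

[k Q]: Q is (e -> e), k is e; result e.
[p [k Q]]: t and e cannot combine by function application — type clash.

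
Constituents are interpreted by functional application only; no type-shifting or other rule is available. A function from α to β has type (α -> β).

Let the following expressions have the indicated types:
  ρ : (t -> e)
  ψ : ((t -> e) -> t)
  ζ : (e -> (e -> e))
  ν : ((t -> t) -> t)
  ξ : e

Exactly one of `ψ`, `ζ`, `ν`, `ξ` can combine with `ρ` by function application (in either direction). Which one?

ψ

ψ — combines: ψ : ((t -> e) -> t) takes ρ : (t -> e) as argument, giving t.
ζ : (e -> (e -> e)) — neither side's domain matches the other.
ν : ((t -> t) -> t) — neither side's domain matches the other.
ξ : e — neither side's domain matches the other.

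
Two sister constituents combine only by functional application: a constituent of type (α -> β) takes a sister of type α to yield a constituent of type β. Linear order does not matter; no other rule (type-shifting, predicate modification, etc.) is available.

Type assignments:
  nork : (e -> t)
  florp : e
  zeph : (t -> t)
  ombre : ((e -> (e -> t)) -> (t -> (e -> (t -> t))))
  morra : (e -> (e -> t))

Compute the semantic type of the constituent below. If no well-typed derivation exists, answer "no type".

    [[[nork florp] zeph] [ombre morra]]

[nork florp]: (e -> t) applied to e yields t.
[[nork florp] zeph]: (t -> t) applied to t yields t.
[ombre morra]: ((e -> (e -> t)) -> (t -> (e -> (t -> t)))) applied to (e -> (e -> t)) yields (t -> (e -> (t -> t))).
[[[nork florp] zeph] [ombre morra]]: (t -> (e -> (t -> t))) applied to t yields (e -> (t -> t)).

(e -> (t -> t))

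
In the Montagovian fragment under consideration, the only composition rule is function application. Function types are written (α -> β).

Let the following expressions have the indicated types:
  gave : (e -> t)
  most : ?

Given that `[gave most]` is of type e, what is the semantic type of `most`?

At [gave most] (required: e): gave is (e -> t), which is not a function with range e; hence most is the functor — type ((e -> t) -> e).

((e -> t) -> e)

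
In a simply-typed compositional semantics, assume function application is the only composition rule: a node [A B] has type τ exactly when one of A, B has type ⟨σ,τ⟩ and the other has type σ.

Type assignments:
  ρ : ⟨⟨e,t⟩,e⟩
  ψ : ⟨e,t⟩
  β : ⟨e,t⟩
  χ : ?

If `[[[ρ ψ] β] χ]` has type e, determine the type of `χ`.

⟨t,e⟩

[[[ρ ψ] β] χ] is required to be e. [[ρ ψ] β] : t cannot yield e as functor, so χ : ⟨t,e⟩.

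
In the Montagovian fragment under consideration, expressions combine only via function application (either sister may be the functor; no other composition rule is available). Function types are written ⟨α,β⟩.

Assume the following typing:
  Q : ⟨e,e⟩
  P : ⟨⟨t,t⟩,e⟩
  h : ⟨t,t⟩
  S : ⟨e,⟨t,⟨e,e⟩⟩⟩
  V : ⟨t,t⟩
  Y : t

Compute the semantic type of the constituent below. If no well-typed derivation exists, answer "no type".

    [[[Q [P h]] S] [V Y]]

[P h]: ⟨⟨t,t⟩,e⟩ applied to ⟨t,t⟩ yields e.
[Q [P h]]: ⟨e,e⟩ applied to e yields e.
[[Q [P h]] S]: ⟨e,⟨t,⟨e,e⟩⟩⟩ applied to e yields ⟨t,⟨e,e⟩⟩.
[V Y]: ⟨t,t⟩ applied to t yields t.
[[[Q [P h]] S] [V Y]]: ⟨t,⟨e,e⟩⟩ applied to t yields ⟨e,e⟩.

⟨e,e⟩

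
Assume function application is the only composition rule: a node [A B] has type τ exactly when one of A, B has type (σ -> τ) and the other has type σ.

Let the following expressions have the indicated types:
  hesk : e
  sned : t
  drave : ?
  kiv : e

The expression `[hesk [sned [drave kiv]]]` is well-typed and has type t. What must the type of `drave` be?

(e -> (t -> (e -> t)))

[hesk [sned [drave kiv]]] must have type t. The sister hesk has type e; that is not a function onto t, so [sned [drave kiv]] must be the functor, of type (e -> t).
[sned [drave kiv]] must have type (e -> t). The sister sned has type t; that is not a function onto (e -> t), so [drave kiv] must be the functor, of type (t -> (e -> t)).
[drave kiv] must have type (t -> (e -> t)). The sister kiv has type e; that is not a function onto (t -> (e -> t)), so drave must be the functor, of type (e -> (t -> (e -> t))).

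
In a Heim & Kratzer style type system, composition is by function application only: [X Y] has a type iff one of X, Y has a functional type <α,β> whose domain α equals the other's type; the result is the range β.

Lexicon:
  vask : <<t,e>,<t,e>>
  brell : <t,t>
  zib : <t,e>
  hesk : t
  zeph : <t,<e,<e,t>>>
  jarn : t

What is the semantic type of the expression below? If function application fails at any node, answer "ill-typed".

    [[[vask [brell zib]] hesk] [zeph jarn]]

ill-typed

[brell zib]: <t,t> and <t,e> cannot combine by function application — type clash.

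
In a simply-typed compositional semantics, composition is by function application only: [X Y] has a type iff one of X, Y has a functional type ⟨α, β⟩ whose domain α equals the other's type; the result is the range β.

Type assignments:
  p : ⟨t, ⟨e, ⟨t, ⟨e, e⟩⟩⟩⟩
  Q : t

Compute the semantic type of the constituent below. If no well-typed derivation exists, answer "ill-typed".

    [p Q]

⟨e, ⟨t, ⟨e, e⟩⟩⟩

[p Q]: p is ⟨t, ⟨e, ⟨t, ⟨e, e⟩⟩⟩⟩, Q is t; result ⟨e, ⟨t, ⟨e, e⟩⟩⟩.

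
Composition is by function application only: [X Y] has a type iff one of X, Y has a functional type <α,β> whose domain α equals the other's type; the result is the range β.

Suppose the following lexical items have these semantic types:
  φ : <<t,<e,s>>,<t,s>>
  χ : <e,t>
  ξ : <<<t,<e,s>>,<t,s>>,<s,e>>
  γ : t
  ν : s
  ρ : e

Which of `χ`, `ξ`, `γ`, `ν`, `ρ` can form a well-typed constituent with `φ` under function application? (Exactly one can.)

χ : <e,t> — does not combine with φ.
ξ — combines: ξ : <<<t,<e,s>>,<t,s>>,<s,e>> takes φ : <<t,<e,s>>,<t,s>> as argument, giving <s,e>.
γ : t — does not combine with φ.
ν : s — does not combine with φ.
ρ : e — does not combine with φ.

ξ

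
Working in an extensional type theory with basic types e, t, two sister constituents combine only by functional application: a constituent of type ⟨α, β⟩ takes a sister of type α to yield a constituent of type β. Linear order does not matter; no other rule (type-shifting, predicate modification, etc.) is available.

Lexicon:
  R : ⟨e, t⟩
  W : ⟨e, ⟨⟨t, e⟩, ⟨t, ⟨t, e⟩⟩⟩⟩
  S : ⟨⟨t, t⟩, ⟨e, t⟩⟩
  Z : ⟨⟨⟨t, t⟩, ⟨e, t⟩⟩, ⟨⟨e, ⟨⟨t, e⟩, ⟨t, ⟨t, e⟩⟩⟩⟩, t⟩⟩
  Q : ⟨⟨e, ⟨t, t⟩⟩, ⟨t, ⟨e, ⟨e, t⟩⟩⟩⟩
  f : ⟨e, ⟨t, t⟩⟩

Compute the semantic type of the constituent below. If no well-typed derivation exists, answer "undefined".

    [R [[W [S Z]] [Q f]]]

[S Z]: functor Z : ⟨⟨⟨t, t⟩, ⟨e, t⟩⟩, ⟨⟨e, ⟨⟨t, e⟩, ⟨t, ⟨t, e⟩⟩⟩⟩, t⟩⟩, argument S : ⟨⟨t, t⟩, ⟨e, t⟩⟩; result ⟨⟨e, ⟨⟨t, e⟩, ⟨t, ⟨t, e⟩⟩⟩⟩, t⟩.
[W [S Z]]: functor [S Z] : ⟨⟨e, ⟨⟨t, e⟩, ⟨t, ⟨t, e⟩⟩⟩⟩, t⟩, argument W : ⟨e, ⟨⟨t, e⟩, ⟨t, ⟨t, e⟩⟩⟩⟩; result t.
[Q f]: functor Q : ⟨⟨e, ⟨t, t⟩⟩, ⟨t, ⟨e, ⟨e, t⟩⟩⟩⟩, argument f : ⟨e, ⟨t, t⟩⟩; result ⟨t, ⟨e, ⟨e, t⟩⟩⟩.
[[W [S Z]] [Q f]]: functor [Q f] : ⟨t, ⟨e, ⟨e, t⟩⟩⟩, argument [W [S Z]] : t; result ⟨e, ⟨e, t⟩⟩.
At [R [[W [S Z]] [Q f]]]: neither ⟨e, t⟩ nor ⟨e, ⟨e, t⟩⟩ can take the other as argument; the node is ill-typed.

undefined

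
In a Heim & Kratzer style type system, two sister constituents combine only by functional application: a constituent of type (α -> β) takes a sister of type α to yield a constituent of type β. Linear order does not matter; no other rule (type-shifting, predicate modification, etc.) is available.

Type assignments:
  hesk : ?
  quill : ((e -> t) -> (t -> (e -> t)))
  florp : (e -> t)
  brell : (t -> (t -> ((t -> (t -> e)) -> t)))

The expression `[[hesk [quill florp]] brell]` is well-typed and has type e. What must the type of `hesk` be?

((t -> (e -> t)) -> ((t -> (t -> ((t -> (t -> e)) -> t))) -> e))

[[hesk [quill florp]] brell] is required to be e. brell : (t -> (t -> ((t -> (t -> e)) -> t))) cannot yield e as functor, so [hesk [quill florp]] : ((t -> (t -> ((t -> (t -> e)) -> t))) -> e).
[hesk [quill florp]] is required to be ((t -> (t -> ((t -> (t -> e)) -> t))) -> e). [quill florp] : (t -> (e -> t)) cannot yield ((t -> (t -> ((t -> (t -> e)) -> t))) -> e) as functor, so hesk : ((t -> (e -> t)) -> ((t -> (t -> ((t -> (t -> e)) -> t))) -> e)).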